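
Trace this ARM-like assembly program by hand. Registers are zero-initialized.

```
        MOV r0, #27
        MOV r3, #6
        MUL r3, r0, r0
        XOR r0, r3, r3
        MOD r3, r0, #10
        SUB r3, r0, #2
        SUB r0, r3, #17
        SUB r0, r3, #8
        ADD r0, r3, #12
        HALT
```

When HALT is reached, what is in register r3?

after MOV r0, #27: r0=27
after MOV r3, #6: r3=6
after MUL r3, r0, r0: r3=27*27=729
after XOR r0, r3, r3: r0=729^729=0
after MOD r3, r0, #10: r3=0%10=0
after SUB r3, r0, #2: r3=0-2=-2
after SUB r0, r3, #17: r0=(-2)-17=-19
after SUB r0, r3, #8: r0=(-2)-8=-10
after ADD r0, r3, #12: r0=(-2)+12=10
halt.

-2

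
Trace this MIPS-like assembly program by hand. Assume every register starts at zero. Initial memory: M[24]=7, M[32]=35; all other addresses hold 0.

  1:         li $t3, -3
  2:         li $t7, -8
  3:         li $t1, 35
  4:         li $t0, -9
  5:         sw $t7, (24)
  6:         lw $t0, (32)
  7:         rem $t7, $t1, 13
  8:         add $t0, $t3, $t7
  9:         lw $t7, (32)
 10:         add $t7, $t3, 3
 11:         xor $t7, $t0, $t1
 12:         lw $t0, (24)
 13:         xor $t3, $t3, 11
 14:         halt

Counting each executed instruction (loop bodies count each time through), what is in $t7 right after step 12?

after li $t3, -3: $t3=-3
after li $t7, -8: $t7=-8
after li $t1, 35: $t1=35
after li $t0, -9: $t0=-9
sw $t7, (24) → M[24]=-8
after lw $t0, (32): $t0=M[32]=35
after rem $t7, $t1, 13: $t7=35%13=9
after add $t0, $t3, $t7: $t0=(-3)+9=6
after lw $t7, (32): $t7=M[32]=35
after add $t7, $t3, 3: $t7=(-3)+3=0
after xor $t7, $t0, $t1: $t7=6^35=37
after lw $t0, (24): $t0=M[24]=-8
After step 12: $t7 = 37.

37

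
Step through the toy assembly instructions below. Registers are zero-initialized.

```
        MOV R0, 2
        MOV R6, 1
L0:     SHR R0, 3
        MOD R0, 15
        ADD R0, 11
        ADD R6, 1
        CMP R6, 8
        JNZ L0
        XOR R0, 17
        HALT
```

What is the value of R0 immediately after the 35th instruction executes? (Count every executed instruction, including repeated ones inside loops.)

12

R0=2
R6=1
R0=2>>3=0
R0=0%15=0
R0=0+11=11
R6=1+1=2
CMP R6, 8  (cmp 2,8)
JNZ L0: taken
R0=11>>3=1
R0=1%15=1
R0=1+11=12
R6=2+1=3
CMP R6, 8  (cmp 3,8)
JNZ L0: taken
R0=12>>3=1
R0=1%15=1
R0=1+11=12
R6=3+1=4
CMP R6, 8  (cmp 4,8)
JNZ L0: taken
R0=12>>3=1
R0=1%15=1
R0=1+11=12
R6=4+1=5
CMP R6, 8  (cmp 5,8)
JNZ L0: taken
R0=12>>3=1
R0=1%15=1
R0=1+11=12
R6=5+1=6
CMP R6, 8  (cmp 6,8)
JNZ L0: taken
R0=12>>3=1
R0=1%15=1
R0=1+11=12
After step 35: R0 = 12.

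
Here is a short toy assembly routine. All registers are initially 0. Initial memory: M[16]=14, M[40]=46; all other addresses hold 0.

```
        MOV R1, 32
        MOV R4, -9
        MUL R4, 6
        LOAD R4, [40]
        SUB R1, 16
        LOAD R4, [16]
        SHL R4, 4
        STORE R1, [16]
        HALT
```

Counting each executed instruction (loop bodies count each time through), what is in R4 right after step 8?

R1=32
R4=-9
R4=(-9)*6=-54
R4=M[40]=46
R1=32-16=16
R4=M[16]=14
R4=14<<4=224
STORE R1, [16] → M[16]=16
After step 8: R4 = 224.

224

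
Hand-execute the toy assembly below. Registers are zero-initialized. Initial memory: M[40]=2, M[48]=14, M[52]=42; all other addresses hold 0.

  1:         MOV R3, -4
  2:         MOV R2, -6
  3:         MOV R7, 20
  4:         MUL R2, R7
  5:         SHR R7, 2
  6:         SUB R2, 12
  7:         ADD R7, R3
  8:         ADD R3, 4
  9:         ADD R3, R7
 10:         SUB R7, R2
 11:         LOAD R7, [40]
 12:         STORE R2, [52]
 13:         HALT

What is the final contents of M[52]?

-132

after MOV R3, -4: R3=-4
after MOV R2, -6: R2=-6
after MOV R7, 20: R7=20
after MUL R2, R7: R2=(-6)*20=-120
after SHR R7, 2: R7=20>>2=5
after SUB R2, 12: R2=(-120)-12=-132
after ADD R7, R3: R7=5+(-4)=1
after ADD R3, 4: R3=(-4)+4=0
after ADD R3, R7: R3=0+1=1
after SUB R7, R2: R7=1-(-132)=133
after LOAD R7, [40]: R7=M[40]=2
STORE R2, [52] → M[52]=-132
halt.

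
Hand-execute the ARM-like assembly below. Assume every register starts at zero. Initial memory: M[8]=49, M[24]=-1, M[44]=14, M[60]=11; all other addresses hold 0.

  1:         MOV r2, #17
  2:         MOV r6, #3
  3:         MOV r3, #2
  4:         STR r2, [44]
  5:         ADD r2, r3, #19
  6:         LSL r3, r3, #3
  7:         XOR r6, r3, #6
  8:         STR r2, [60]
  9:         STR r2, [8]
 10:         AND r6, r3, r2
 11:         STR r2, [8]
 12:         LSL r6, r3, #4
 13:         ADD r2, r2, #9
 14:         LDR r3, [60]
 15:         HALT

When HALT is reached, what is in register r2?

MOV r2, #17 → r2=17
MOV r6, #3 → r6=3
MOV r3, #2 → r3=2
STR r2, [44] → M[44]=17
ADD r2, r3, #19 → r2=2+19=21
LSL r3, r3, #3 → r3=2<<3=16
XOR r6, r3, #6 → r6=16^6=22
STR r2, [60] → M[60]=21
STR r2, [8] → M[8]=21
AND r6, r3, r2 → r6=16&21=16
STR r2, [8] → M[8]=21
LSL r6, r3, #4 → r6=16<<4=256
ADD r2, r2, #9 → r2=21+9=30
LDR r3, [60] → r3=M[60]=21
halt.

30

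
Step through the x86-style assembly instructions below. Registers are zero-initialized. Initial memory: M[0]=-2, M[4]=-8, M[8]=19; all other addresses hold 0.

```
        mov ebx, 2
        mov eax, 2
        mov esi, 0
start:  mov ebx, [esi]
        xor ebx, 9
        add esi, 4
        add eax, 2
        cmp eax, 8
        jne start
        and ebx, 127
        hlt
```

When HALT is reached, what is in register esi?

12

after mov ebx, 2: ebx=2
after mov eax, 2: eax=2
after mov esi, 0: esi=0
after mov ebx, [esi]: ebx=M[0]=-2
after xor ebx, 9: ebx=(-2)^9=-9
after add esi, 4: esi=0+4=4
after add eax, 2: eax=2+2=4
cmp eax, 8  (cmp 4,8)
jne start: taken
after mov ebx, [esi]: ebx=M[4]=-8
after xor ebx, 9: ebx=(-8)^9=-15
after add esi, 4: esi=4+4=8
after add eax, 2: eax=4+2=6
cmp eax, 8  (cmp 6,8)
jne start: taken
after mov ebx, [esi]: ebx=M[8]=19
after xor ebx, 9: ebx=19^9=26
after add esi, 4: esi=8+4=12
after add eax, 2: eax=6+2=8
cmp eax, 8  (cmp 8,8)
jne start: not taken
after and ebx, 127: ebx=26&127=26
halt.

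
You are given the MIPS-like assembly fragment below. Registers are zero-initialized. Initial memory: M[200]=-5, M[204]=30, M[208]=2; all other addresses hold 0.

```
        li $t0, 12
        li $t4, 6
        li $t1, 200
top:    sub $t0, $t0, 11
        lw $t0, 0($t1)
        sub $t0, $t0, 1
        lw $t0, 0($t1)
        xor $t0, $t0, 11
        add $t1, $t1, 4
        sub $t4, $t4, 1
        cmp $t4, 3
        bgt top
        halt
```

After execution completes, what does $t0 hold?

after li $t0, 12: $t0=12
after li $t4, 6: $t4=6
after li $t1, 200: $t1=200
after sub $t0, $t0, 11: $t0=12-11=1
after lw $t0, 0($t1): $t0=M[200]=-5
after sub $t0, $t0, 1: $t0=(-5)-1=-6
after lw $t0, 0($t1): $t0=M[200]=-5
after xor $t0, $t0, 11: $t0=(-5)^11=-16
after add $t1, $t1, 4: $t1=200+4=204
after sub $t4, $t4, 1: $t4=6-1=5
cmp $t4, 3  (cmp 5,3)
bgt top: taken
after sub $t0, $t0, 11: $t0=(-16)-11=-27
after lw $t0, 0($t1): $t0=M[204]=30
after sub $t0, $t0, 1: $t0=30-1=29
after lw $t0, 0($t1): $t0=M[204]=30
after xor $t0, $t0, 11: $t0=30^11=21
after add $t1, $t1, 4: $t1=204+4=208
after sub $t4, $t4, 1: $t4=5-1=4
cmp $t4, 3  (cmp 4,3)
bgt top: taken
after sub $t0, $t0, 11: $t0=21-11=10
after lw $t0, 0($t1): $t0=M[208]=2
after sub $t0, $t0, 1: $t0=2-1=1
after lw $t0, 0($t1): $t0=M[208]=2
after xor $t0, $t0, 11: $t0=2^11=9
after add $t1, $t1, 4: $t1=208+4=212
after sub $t4, $t4, 1: $t4=4-1=3
cmp $t4, 3  (cmp 3,3)
bgt top: not taken
halt.

9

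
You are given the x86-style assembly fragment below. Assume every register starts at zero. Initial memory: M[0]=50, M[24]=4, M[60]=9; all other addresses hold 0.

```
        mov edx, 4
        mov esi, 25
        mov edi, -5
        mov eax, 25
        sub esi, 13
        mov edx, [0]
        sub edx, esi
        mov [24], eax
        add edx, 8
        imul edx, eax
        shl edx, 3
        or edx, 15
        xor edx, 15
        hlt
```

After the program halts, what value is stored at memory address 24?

25

mov edx, 4 → edx=4
mov esi, 25 → esi=25
mov edi, -5 → edi=-5
mov eax, 25 → eax=25
sub esi, 13 → esi=25-13=12
mov edx, [0] → edx=M[0]=50
sub edx, esi → edx=50-12=38
mov [24], eax → M[24]=25
add edx, 8 → edx=38+8=46
imul edx, eax → edx=46*25=1150
shl edx, 3 → edx=1150<<3=9200
or edx, 15 → edx=9200|15=9215
xor edx, 15 → edx=9215^15=9200
halt.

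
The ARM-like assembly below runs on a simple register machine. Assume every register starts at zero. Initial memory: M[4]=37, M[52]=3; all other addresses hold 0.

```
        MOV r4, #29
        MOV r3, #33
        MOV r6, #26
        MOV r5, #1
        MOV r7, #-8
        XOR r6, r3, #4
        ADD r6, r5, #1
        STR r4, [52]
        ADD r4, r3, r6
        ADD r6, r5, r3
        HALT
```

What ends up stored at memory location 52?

29

MOV r4, #29 → r4=29
MOV r3, #33 → r3=33
MOV r6, #26 → r6=26
MOV r5, #1 → r5=1
MOV r7, #-8 → r7=-8
XOR r6, r3, #4 → r6=33^4=37
ADD r6, r5, #1 → r6=1+1=2
STR r4, [52] → M[52]=29
ADD r4, r3, r6 → r4=33+2=35
ADD r6, r5, r3 → r6=1+33=34
halt.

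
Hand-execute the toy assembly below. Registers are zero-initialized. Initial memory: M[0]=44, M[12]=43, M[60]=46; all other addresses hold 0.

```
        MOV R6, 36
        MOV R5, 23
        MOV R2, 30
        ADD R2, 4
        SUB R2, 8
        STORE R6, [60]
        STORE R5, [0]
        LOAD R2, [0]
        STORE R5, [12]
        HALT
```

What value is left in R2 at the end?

R6=36
R5=23
R2=30
R2=30+4=34
R2=34-8=26
STORE R6, [60] → M[60]=36
STORE R5, [0] → M[0]=23
R2=M[0]=23
STORE R5, [12] → M[12]=23
halt.

23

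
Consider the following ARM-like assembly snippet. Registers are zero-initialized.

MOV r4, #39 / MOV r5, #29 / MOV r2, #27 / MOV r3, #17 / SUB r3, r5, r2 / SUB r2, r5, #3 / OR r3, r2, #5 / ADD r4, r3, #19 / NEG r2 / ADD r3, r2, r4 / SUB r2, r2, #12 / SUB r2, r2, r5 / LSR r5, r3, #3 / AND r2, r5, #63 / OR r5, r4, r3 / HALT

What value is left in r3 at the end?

24

after MOV r4, #39: r4=39
after MOV r5, #29: r5=29
after MOV r2, #27: r2=27
after MOV r3, #17: r3=17
after SUB r3, r5, r2: r3=29-27=2
after SUB r2, r5, #3: r2=29-3=26
after OR r3, r2, #5: r3=26|5=31
after ADD r4, r3, #19: r4=31+19=50
after NEG r2: r2=-(26)=-26
after ADD r3, r2, r4: r3=(-26)+50=24
after SUB r2, r2, #12: r2=(-26)-12=-38
after SUB r2, r2, r5: r2=(-38)-29=-67
after LSR r5, r3, #3: r5=24>>3=3
after AND r2, r5, #63: r2=3&63=3
after OR r5, r4, r3: r5=50|24=58
halt.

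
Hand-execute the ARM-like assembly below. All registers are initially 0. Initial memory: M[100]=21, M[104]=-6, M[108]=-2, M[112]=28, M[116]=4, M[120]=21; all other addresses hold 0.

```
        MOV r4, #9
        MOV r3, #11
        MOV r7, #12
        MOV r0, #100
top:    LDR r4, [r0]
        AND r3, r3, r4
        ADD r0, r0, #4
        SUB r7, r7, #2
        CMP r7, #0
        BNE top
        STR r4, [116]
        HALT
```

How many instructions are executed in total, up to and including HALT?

42

after MOV r4, #9: r4=9
after MOV r3, #11: r3=11
after MOV r7, #12: r7=12
after MOV r0, #100: r0=100
after LDR r4, [r0]: r4=M[100]=21
after AND r3, r3, r4: r3=11&21=1
after ADD r0, r0, #4: r0=100+4=104
after SUB r7, r7, #2: r7=12-2=10
CMP r7, #0  (cmp 10,0)
BNE top: taken
after LDR r4, [r0]: r4=M[104]=-6
after AND r3, r3, r4: r3=1&(-6)=0
after ADD r0, r0, #4: r0=104+4=108
after SUB r7, r7, #2: r7=10-2=8
CMP r7, #0  (cmp 8,0)
BNE top: taken
after LDR r4, [r0]: r4=M[108]=-2
after AND r3, r3, r4: r3=0&(-2)=0
after ADD r0, r0, #4: r0=108+4=112
after SUB r7, r7, #2: r7=8-2=6
CMP r7, #0  (cmp 6,0)
BNE top: taken
after LDR r4, [r0]: r4=M[112]=28
after AND r3, r3, r4: r3=0&28=0
after ADD r0, r0, #4: r0=112+4=116
after SUB r7, r7, #2: r7=6-2=4
CMP r7, #0  (cmp 4,0)
BNE top: taken
after LDR r4, [r0]: r4=M[116]=4
after AND r3, r3, r4: r3=0&4=0
after ADD r0, r0, #4: r0=116+4=120
after SUB r7, r7, #2: r7=4-2=2
CMP r7, #0  (cmp 2,0)
BNE top: taken
after LDR r4, [r0]: r4=M[120]=21
after AND r3, r3, r4: r3=0&21=0
after ADD r0, r0, #4: r0=120+4=124
after SUB r7, r7, #2: r7=2-2=0
CMP r7, #0  (cmp 0,0)
BNE top: not taken
STR r4, [116] → M[116]=21
halt.
Total executed instructions: 42.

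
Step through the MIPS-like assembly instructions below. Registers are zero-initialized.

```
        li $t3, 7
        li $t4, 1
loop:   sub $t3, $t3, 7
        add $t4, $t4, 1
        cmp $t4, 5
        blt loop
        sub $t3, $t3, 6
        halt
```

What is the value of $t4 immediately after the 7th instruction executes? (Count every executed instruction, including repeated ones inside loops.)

2

$t3=7
$t4=1
$t3=7-7=0
$t4=1+1=2
cmp $t4, 5  (cmp 2,5)
blt loop: taken
$t3=0-7=-7
After step 7: $t4 = 2.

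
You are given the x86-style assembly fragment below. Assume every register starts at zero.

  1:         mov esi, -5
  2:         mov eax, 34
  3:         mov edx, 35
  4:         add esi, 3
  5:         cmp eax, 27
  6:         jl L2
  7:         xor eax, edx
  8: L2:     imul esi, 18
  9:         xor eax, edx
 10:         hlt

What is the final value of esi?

-36

esi=-5
eax=34
edx=35
esi=(-5)+3=-2
cmp eax, 27  (cmp 34,27)
jl L2: not taken
eax=34^35=1
esi=(-2)*18=-36
eax=1^35=34
halt.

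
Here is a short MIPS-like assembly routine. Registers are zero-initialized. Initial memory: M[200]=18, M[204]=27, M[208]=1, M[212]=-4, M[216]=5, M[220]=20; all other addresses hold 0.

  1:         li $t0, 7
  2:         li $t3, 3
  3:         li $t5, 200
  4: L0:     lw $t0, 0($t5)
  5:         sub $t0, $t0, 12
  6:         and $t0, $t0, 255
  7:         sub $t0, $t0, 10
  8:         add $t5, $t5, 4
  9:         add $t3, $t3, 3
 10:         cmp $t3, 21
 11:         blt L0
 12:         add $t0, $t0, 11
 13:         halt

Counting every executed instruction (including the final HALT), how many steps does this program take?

53

after li $t0, 7: $t0=7
after li $t3, 3: $t3=3
after li $t5, 200: $t5=200
after lw $t0, 0($t5): $t0=M[200]=18
after sub $t0, $t0, 12: $t0=18-12=6
after and $t0, $t0, 255: $t0=6&255=6
after sub $t0, $t0, 10: $t0=6-10=-4
after add $t5, $t5, 4: $t5=200+4=204
after add $t3, $t3, 3: $t3=3+3=6
cmp $t3, 21  (cmp 6,21)
blt L0: taken
after lw $t0, 0($t5): $t0=M[204]=27
after sub $t0, $t0, 12: $t0=27-12=15
after and $t0, $t0, 255: $t0=15&255=15
after sub $t0, $t0, 10: $t0=15-10=5
after add $t5, $t5, 4: $t5=204+4=208
after add $t3, $t3, 3: $t3=6+3=9
cmp $t3, 21  (cmp 9,21)
blt L0: taken
after lw $t0, 0($t5): $t0=M[208]=1
after sub $t0, $t0, 12: $t0=1-12=-11
after and $t0, $t0, 255: $t0=(-11)&255=245
after sub $t0, $t0, 10: $t0=245-10=235
after add $t5, $t5, 4: $t5=208+4=212
after add $t3, $t3, 3: $t3=9+3=12
cmp $t3, 21  (cmp 12,21)
blt L0: taken
after lw $t0, 0($t5): $t0=M[212]=-4
after sub $t0, $t0, 12: $t0=(-4)-12=-16
after and $t0, $t0, 255: $t0=(-16)&255=240
after sub $t0, $t0, 10: $t0=240-10=230
after add $t5, $t5, 4: $t5=212+4=216
after add $t3, $t3, 3: $t3=12+3=15
cmp $t3, 21  (cmp 15,21)
blt L0: taken
after lw $t0, 0($t5): $t0=M[216]=5
after sub $t0, $t0, 12: $t0=5-12=-7
after and $t0, $t0, 255: $t0=(-7)&255=249
after sub $t0, $t0, 10: $t0=249-10=239
after add $t5, $t5, 4: $t5=216+4=220
after add $t3, $t3, 3: $t3=15+3=18
cmp $t3, 21  (cmp 18,21)
blt L0: taken
after lw $t0, 0($t5): $t0=M[220]=20
after sub $t0, $t0, 12: $t0=20-12=8
after and $t0, $t0, 255: $t0=8&255=8
after sub $t0, $t0, 10: $t0=8-10=-2
after add $t5, $t5, 4: $t5=220+4=224
after add $t3, $t3, 3: $t3=18+3=21
cmp $t3, 21  (cmp 21,21)
blt L0: not taken
after add $t0, $t0, 11: $t0=(-2)+11=9
halt.
Total executed instructions: 53.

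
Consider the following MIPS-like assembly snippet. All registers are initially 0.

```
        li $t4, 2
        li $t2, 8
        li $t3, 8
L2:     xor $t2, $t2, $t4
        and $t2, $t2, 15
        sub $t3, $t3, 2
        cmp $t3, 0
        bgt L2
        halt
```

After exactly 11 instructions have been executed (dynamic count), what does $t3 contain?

4

$t4=2
$t2=8
$t3=8
$t2=8^2=10
$t2=10&15=10
$t3=8-2=6
cmp $t3, 0  (cmp 6,0)
bgt L2: taken
$t2=10^2=8
$t2=8&15=8
$t3=6-2=4
After step 11: $t3 = 4.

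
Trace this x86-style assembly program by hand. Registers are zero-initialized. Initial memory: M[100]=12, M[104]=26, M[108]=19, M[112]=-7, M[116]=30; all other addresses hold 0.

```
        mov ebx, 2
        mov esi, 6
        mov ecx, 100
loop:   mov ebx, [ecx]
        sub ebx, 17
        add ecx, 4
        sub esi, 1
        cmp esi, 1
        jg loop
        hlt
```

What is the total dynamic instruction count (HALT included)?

ebx=2
esi=6
ecx=100
ebx=M[100]=12
ebx=12-17=-5
ecx=100+4=104
esi=6-1=5
cmp esi, 1  (cmp 5,1)
jg loop: taken
ebx=M[104]=26
ebx=26-17=9
ecx=104+4=108
esi=5-1=4
cmp esi, 1  (cmp 4,1)
jg loop: taken
ebx=M[108]=19
ebx=19-17=2
ecx=108+4=112
esi=4-1=3
cmp esi, 1  (cmp 3,1)
jg loop: taken
ebx=M[112]=-7
ebx=(-7)-17=-24
ecx=112+4=116
esi=3-1=2
cmp esi, 1  (cmp 2,1)
jg loop: taken
ebx=M[116]=30
ebx=30-17=13
ecx=116+4=120
esi=2-1=1
cmp esi, 1  (cmp 1,1)
jg loop: not taken
halt.
Total executed instructions: 34.

34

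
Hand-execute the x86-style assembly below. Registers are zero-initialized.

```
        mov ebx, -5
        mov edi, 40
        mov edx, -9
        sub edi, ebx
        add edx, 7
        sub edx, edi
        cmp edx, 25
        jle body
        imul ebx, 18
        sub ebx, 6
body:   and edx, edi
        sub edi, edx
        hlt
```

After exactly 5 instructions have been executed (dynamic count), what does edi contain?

ebx=-5
edi=40
edx=-9
edi=40-(-5)=45
edx=(-9)+7=-2
After step 5: edi = 45.

45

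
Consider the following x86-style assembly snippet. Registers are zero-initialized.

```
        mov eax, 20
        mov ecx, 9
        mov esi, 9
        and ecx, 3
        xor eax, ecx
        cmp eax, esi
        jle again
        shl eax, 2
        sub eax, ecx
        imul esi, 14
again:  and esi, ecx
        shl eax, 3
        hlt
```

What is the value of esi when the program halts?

0

after mov eax, 20: eax=20
after mov ecx, 9: ecx=9
after mov esi, 9: esi=9
after and ecx, 3: ecx=9&3=1
after xor eax, ecx: eax=20^1=21
cmp eax, esi  (cmp 21,9)
jle again: not taken
after shl eax, 2: eax=21<<2=84
after sub eax, ecx: eax=84-1=83
after imul esi, 14: esi=9*14=126
after and esi, ecx: esi=126&1=0
after shl eax, 3: eax=83<<3=664
halt.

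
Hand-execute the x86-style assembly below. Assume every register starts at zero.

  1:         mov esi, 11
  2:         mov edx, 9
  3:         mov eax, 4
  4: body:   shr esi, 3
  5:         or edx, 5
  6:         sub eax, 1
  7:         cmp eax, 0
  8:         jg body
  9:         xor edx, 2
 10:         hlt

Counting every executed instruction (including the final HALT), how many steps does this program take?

after mov esi, 11: esi=11
after mov edx, 9: edx=9
after mov eax, 4: eax=4
after shr esi, 3: esi=11>>3=1
after or edx, 5: edx=9|5=13
after sub eax, 1: eax=4-1=3
cmp eax, 0  (cmp 3,0)
jg body: taken
after shr esi, 3: esi=1>>3=0
after or edx, 5: edx=13|5=13
after sub eax, 1: eax=3-1=2
cmp eax, 0  (cmp 2,0)
jg body: taken
after shr esi, 3: esi=0>>3=0
after or edx, 5: edx=13|5=13
after sub eax, 1: eax=2-1=1
cmp eax, 0  (cmp 1,0)
jg body: taken
after shr esi, 3: esi=0>>3=0
after or edx, 5: edx=13|5=13
after sub eax, 1: eax=1-1=0
cmp eax, 0  (cmp 0,0)
jg body: not taken
after xor edx, 2: edx=13^2=15
halt.
Total executed instructions: 25.

25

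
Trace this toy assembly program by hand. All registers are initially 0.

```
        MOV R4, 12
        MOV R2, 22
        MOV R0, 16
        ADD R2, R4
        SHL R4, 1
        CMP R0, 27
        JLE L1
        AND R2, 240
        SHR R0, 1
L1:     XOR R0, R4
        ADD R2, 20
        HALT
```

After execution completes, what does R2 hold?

MOV R4, 12 → R4=12
MOV R2, 22 → R2=22
MOV R0, 16 → R0=16
ADD R2, R4 → R2=22+12=34
SHL R4, 1 → R4=12<<1=24
CMP R0, 27  (cmp 16,27)
JLE L1: taken
XOR R0, R4 → R0=16^24=8
ADD R2, 20 → R2=34+20=54
halt.

54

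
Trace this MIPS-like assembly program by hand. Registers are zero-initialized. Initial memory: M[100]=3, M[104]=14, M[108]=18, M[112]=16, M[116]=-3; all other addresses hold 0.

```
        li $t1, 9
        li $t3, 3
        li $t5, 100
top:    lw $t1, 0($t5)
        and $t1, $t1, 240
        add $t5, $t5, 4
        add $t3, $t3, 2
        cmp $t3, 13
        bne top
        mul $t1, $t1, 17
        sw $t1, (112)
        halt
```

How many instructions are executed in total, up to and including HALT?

after li $t1, 9: $t1=9
after li $t3, 3: $t3=3
after li $t5, 100: $t5=100
after lw $t1, 0($t5): $t1=M[100]=3
after and $t1, $t1, 240: $t1=3&240=0
after add $t5, $t5, 4: $t5=100+4=104
after add $t3, $t3, 2: $t3=3+2=5
cmp $t3, 13  (cmp 5,13)
bne top: taken
after lw $t1, 0($t5): $t1=M[104]=14
after and $t1, $t1, 240: $t1=14&240=0
after add $t5, $t5, 4: $t5=104+4=108
after add $t3, $t3, 2: $t3=5+2=7
cmp $t3, 13  (cmp 7,13)
bne top: taken
after lw $t1, 0($t5): $t1=M[108]=18
after and $t1, $t1, 240: $t1=18&240=16
after add $t5, $t5, 4: $t5=108+4=112
after add $t3, $t3, 2: $t3=7+2=9
cmp $t3, 13  (cmp 9,13)
bne top: taken
after lw $t1, 0($t5): $t1=M[112]=16
after and $t1, $t1, 240: $t1=16&240=16
after add $t5, $t5, 4: $t5=112+4=116
after add $t3, $t3, 2: $t3=9+2=11
cmp $t3, 13  (cmp 11,13)
bne top: taken
after lw $t1, 0($t5): $t1=M[116]=-3
after and $t1, $t1, 240: $t1=(-3)&240=240
after add $t5, $t5, 4: $t5=116+4=120
after add $t3, $t3, 2: $t3=11+2=13
cmp $t3, 13  (cmp 13,13)
bne top: not taken
after mul $t1, $t1, 17: $t1=240*17=4080
sw $t1, (112) → M[112]=4080
halt.
Total executed instructions: 36.

36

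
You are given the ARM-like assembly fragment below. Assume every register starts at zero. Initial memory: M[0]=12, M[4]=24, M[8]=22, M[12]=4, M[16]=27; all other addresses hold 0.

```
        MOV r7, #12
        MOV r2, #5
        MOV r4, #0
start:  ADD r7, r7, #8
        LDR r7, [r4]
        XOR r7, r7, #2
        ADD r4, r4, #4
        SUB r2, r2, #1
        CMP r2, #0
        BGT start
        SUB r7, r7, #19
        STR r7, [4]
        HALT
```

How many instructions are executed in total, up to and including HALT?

r7=12
r2=5
r4=0
r7=12+8=20
r7=M[0]=12
r7=12^2=14
r4=0+4=4
r2=5-1=4
CMP r2, #0  (cmp 4,0)
BGT start: taken
r7=14+8=22
r7=M[4]=24
r7=24^2=26
r4=4+4=8
r2=4-1=3
CMP r2, #0  (cmp 3,0)
BGT start: taken
r7=26+8=34
r7=M[8]=22
r7=22^2=20
r4=8+4=12
r2=3-1=2
CMP r2, #0  (cmp 2,0)
BGT start: taken
r7=20+8=28
r7=M[12]=4
r7=4^2=6
r4=12+4=16
r2=2-1=1
CMP r2, #0  (cmp 1,0)
BGT start: taken
r7=6+8=14
r7=M[16]=27
r7=27^2=25
r4=16+4=20
r2=1-1=0
CMP r2, #0  (cmp 0,0)
BGT start: not taken
r7=25-19=6
STR r7, [4] → M[4]=6
halt.
Total executed instructions: 41.

41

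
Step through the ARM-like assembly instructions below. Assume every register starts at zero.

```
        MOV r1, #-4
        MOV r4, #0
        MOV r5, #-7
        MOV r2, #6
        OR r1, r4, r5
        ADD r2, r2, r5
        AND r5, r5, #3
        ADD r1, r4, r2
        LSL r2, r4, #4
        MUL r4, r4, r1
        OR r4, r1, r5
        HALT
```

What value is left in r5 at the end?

MOV r1, #-4 → r1=-4
MOV r4, #0 → r4=0
MOV r5, #-7 → r5=-7
MOV r2, #6 → r2=6
OR r1, r4, r5 → r1=0|(-7)=-7
ADD r2, r2, r5 → r2=6+(-7)=-1
AND r5, r5, #3 → r5=(-7)&3=1
ADD r1, r4, r2 → r1=0+(-1)=-1
LSL r2, r4, #4 → r2=0<<4=0
MUL r4, r4, r1 → r4=0*(-1)=0
OR r4, r1, r5 → r4=(-1)|1=-1
halt.

1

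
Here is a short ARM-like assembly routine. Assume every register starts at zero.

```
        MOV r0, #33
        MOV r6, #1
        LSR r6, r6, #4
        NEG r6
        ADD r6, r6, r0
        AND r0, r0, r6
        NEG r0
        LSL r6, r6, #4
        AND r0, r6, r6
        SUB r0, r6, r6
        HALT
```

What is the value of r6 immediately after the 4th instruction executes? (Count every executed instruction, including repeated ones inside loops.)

r0=33
r6=1
r6=1>>4=0
r6=-(0)=0
After step 4: r6 = 0.

0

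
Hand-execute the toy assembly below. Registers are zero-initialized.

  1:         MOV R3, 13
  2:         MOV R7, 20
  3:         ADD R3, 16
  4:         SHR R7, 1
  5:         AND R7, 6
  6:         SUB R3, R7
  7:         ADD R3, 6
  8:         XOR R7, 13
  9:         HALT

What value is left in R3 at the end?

after MOV R3, 13: R3=13
after MOV R7, 20: R7=20
after ADD R3, 16: R3=13+16=29
after SHR R7, 1: R7=20>>1=10
after AND R7, 6: R7=10&6=2
after SUB R3, R7: R3=29-2=27
after ADD R3, 6: R3=27+6=33
after XOR R7, 13: R7=2^13=15
halt.

33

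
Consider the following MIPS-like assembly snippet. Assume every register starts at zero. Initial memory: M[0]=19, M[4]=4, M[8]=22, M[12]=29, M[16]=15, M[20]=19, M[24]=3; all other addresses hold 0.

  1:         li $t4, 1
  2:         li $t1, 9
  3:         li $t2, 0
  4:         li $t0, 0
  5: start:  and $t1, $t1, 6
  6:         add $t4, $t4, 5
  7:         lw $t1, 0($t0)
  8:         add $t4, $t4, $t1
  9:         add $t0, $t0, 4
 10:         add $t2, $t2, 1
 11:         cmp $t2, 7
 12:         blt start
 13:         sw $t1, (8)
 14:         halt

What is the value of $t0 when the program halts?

after li $t4, 1: $t4=1
after li $t1, 9: $t1=9
after li $t2, 0: $t2=0
after li $t0, 0: $t0=0
after and $t1, $t1, 6: $t1=9&6=0
after add $t4, $t4, 5: $t4=1+5=6
after lw $t1, 0($t0): $t1=M[0]=19
after add $t4, $t4, $t1: $t4=6+19=25
after add $t0, $t0, 4: $t0=0+4=4
after add $t2, $t2, 1: $t2=0+1=1
cmp $t2, 7  (cmp 1,7)
blt start: taken
after and $t1, $t1, 6: $t1=19&6=2
after add $t4, $t4, 5: $t4=25+5=30
after lw $t1, 0($t0): $t1=M[4]=4
after add $t4, $t4, $t1: $t4=30+4=34
after add $t0, $t0, 4: $t0=4+4=8
after add $t2, $t2, 1: $t2=1+1=2
cmp $t2, 7  (cmp 2,7)
blt start: taken
after and $t1, $t1, 6: $t1=4&6=4
after add $t4, $t4, 5: $t4=34+5=39
after lw $t1, 0($t0): $t1=M[8]=22
after add $t4, $t4, $t1: $t4=39+22=61
after add $t0, $t0, 4: $t0=8+4=12
after add $t2, $t2, 1: $t2=2+1=3
cmp $t2, 7  (cmp 3,7)
blt start: taken
after and $t1, $t1, 6: $t1=22&6=6
after add $t4, $t4, 5: $t4=61+5=66
after lw $t1, 0($t0): $t1=M[12]=29
after add $t4, $t4, $t1: $t4=66+29=95
after add $t0, $t0, 4: $t0=12+4=16
after add $t2, $t2, 1: $t2=3+1=4
cmp $t2, 7  (cmp 4,7)
blt start: taken
after and $t1, $t1, 6: $t1=29&6=4
after add $t4, $t4, 5: $t4=95+5=100
after lw $t1, 0($t0): $t1=M[16]=15
after add $t4, $t4, $t1: $t4=100+15=115
after add $t0, $t0, 4: $t0=16+4=20
after add $t2, $t2, 1: $t2=4+1=5
cmp $t2, 7  (cmp 5,7)
blt start: taken
after and $t1, $t1, 6: $t1=15&6=6
after add $t4, $t4, 5: $t4=115+5=120
after lw $t1, 0($t0): $t1=M[20]=19
after add $t4, $t4, $t1: $t4=120+19=139
after add $t0, $t0, 4: $t0=20+4=24
after add $t2, $t2, 1: $t2=5+1=6
cmp $t2, 7  (cmp 6,7)
blt start: taken
after and $t1, $t1, 6: $t1=19&6=2
after add $t4, $t4, 5: $t4=139+5=144
after lw $t1, 0($t0): $t1=M[24]=3
after add $t4, $t4, $t1: $t4=144+3=147
after add $t0, $t0, 4: $t0=24+4=28
after add $t2, $t2, 1: $t2=6+1=7
cmp $t2, 7  (cmp 7,7)
blt start: not taken
sw $t1, (8) → M[8]=3
halt.

28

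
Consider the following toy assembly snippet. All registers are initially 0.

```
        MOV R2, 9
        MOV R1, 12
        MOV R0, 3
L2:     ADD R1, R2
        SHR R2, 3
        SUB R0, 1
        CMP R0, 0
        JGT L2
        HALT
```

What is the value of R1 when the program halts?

MOV R2, 9 → R2=9
MOV R1, 12 → R1=12
MOV R0, 3 → R0=3
ADD R1, R2 → R1=12+9=21
SHR R2, 3 → R2=9>>3=1
SUB R0, 1 → R0=3-1=2
CMP R0, 0  (cmp 2,0)
JGT L2: taken
ADD R1, R2 → R1=21+1=22
SHR R2, 3 → R2=1>>3=0
SUB R0, 1 → R0=2-1=1
CMP R0, 0  (cmp 1,0)
JGT L2: taken
ADD R1, R2 → R1=22+0=22
SHR R2, 3 → R2=0>>3=0
SUB R0, 1 → R0=1-1=0
CMP R0, 0  (cmp 0,0)
JGT L2: not taken
halt.

22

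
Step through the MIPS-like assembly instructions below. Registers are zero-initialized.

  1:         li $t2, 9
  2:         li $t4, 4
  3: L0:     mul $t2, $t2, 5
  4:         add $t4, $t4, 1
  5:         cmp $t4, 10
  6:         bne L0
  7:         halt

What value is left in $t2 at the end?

140625

after li $t2, 9: $t2=9
after li $t4, 4: $t4=4
after mul $t2, $t2, 5: $t2=9*5=45
after add $t4, $t4, 1: $t4=4+1=5
cmp $t4, 10  (cmp 5,10)
bne L0: taken
after mul $t2, $t2, 5: $t2=45*5=225
after add $t4, $t4, 1: $t4=5+1=6
cmp $t4, 10  (cmp 6,10)
bne L0: taken
after mul $t2, $t2, 5: $t2=225*5=1125
after add $t4, $t4, 1: $t4=6+1=7
cmp $t4, 10  (cmp 7,10)
bne L0: taken
after mul $t2, $t2, 5: $t2=1125*5=5625
after add $t4, $t4, 1: $t4=7+1=8
cmp $t4, 10  (cmp 8,10)
bne L0: taken
after mul $t2, $t2, 5: $t2=5625*5=28125
after add $t4, $t4, 1: $t4=8+1=9
cmp $t4, 10  (cmp 9,10)
bne L0: taken
after mul $t2, $t2, 5: $t2=28125*5=140625
after add $t4, $t4, 1: $t4=9+1=10
cmp $t4, 10  (cmp 10,10)
bne L0: not taken
halt.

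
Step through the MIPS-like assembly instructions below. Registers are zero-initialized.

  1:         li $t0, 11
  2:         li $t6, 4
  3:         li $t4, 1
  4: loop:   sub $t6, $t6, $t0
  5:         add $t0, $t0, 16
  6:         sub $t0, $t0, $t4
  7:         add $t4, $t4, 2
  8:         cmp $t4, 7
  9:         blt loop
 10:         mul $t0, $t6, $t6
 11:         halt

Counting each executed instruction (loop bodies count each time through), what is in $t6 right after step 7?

-7

after li $t0, 11: $t0=11
after li $t6, 4: $t6=4
after li $t4, 1: $t4=1
after sub $t6, $t6, $t0: $t6=4-11=-7
after add $t0, $t0, 16: $t0=11+16=27
after sub $t0, $t0, $t4: $t0=27-1=26
after add $t4, $t4, 2: $t4=1+2=3
After step 7: $t6 = -7.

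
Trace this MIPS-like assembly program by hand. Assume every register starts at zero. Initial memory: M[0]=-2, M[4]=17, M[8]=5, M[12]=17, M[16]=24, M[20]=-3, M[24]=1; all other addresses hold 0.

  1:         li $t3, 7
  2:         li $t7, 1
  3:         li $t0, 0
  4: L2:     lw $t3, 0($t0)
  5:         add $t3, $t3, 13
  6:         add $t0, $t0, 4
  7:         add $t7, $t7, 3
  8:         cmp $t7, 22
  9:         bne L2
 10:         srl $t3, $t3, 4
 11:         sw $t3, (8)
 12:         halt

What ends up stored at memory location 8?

0

$t3=7
$t7=1
$t0=0
$t3=M[0]=-2
$t3=(-2)+13=11
$t0=0+4=4
$t7=1+3=4
cmp $t7, 22  (cmp 4,22)
bne L2: taken
$t3=M[4]=17
$t3=17+13=30
$t0=4+4=8
$t7=4+3=7
cmp $t7, 22  (cmp 7,22)
bne L2: taken
$t3=M[8]=5
$t3=5+13=18
$t0=8+4=12
$t7=7+3=10
cmp $t7, 22  (cmp 10,22)
bne L2: taken
$t3=M[12]=17
$t3=17+13=30
$t0=12+4=16
$t7=10+3=13
cmp $t7, 22  (cmp 13,22)
bne L2: taken
$t3=M[16]=24
$t3=24+13=37
$t0=16+4=20
$t7=13+3=16
cmp $t7, 22  (cmp 16,22)
bne L2: taken
$t3=M[20]=-3
$t3=(-3)+13=10
$t0=20+4=24
$t7=16+3=19
cmp $t7, 22  (cmp 19,22)
bne L2: taken
$t3=M[24]=1
$t3=1+13=14
$t0=24+4=28
$t7=19+3=22
cmp $t7, 22  (cmp 22,22)
bne L2: not taken
$t3=14>>4=0
sw $t3, (8) → M[8]=0
halt.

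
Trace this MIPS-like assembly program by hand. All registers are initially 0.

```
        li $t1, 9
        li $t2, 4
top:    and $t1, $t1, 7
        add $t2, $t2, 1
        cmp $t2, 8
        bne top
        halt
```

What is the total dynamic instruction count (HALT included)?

after li $t1, 9: $t1=9
after li $t2, 4: $t2=4
after and $t1, $t1, 7: $t1=9&7=1
after add $t2, $t2, 1: $t2=4+1=5
cmp $t2, 8  (cmp 5,8)
bne top: taken
after and $t1, $t1, 7: $t1=1&7=1
after add $t2, $t2, 1: $t2=5+1=6
cmp $t2, 8  (cmp 6,8)
bne top: taken
after and $t1, $t1, 7: $t1=1&7=1
after add $t2, $t2, 1: $t2=6+1=7
cmp $t2, 8  (cmp 7,8)
bne top: taken
after and $t1, $t1, 7: $t1=1&7=1
after add $t2, $t2, 1: $t2=7+1=8
cmp $t2, 8  (cmp 8,8)
bne top: not taken
halt.
Total executed instructions: 19.

19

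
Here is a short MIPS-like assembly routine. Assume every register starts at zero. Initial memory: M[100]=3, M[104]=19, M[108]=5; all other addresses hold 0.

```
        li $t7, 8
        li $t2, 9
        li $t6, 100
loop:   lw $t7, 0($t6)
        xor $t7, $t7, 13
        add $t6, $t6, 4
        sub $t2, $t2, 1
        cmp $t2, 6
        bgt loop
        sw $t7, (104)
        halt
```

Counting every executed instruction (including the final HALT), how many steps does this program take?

23

li $t7, 8 → $t7=8
li $t2, 9 → $t2=9
li $t6, 100 → $t6=100
lw $t7, 0($t6) → $t7=M[100]=3
xor $t7, $t7, 13 → $t7=3^13=14
add $t6, $t6, 4 → $t6=100+4=104
sub $t2, $t2, 1 → $t2=9-1=8
cmp $t2, 6  (cmp 8,6)
bgt loop: taken
lw $t7, 0($t6) → $t7=M[104]=19
xor $t7, $t7, 13 → $t7=19^13=30
add $t6, $t6, 4 → $t6=104+4=108
sub $t2, $t2, 1 → $t2=8-1=7
cmp $t2, 6  (cmp 7,6)
bgt loop: taken
lw $t7, 0($t6) → $t7=M[108]=5
xor $t7, $t7, 13 → $t7=5^13=8
add $t6, $t6, 4 → $t6=108+4=112
sub $t2, $t2, 1 → $t2=7-1=6
cmp $t2, 6  (cmp 6,6)
bgt loop: not taken
sw $t7, (104) → M[104]=8
halt.
Total executed instructions: 23.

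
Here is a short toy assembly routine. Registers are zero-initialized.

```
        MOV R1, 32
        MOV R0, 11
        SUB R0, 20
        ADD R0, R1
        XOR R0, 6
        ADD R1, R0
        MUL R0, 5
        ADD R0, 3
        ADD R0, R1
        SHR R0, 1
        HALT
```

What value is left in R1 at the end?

after MOV R1, 32: R1=32
after MOV R0, 11: R0=11
after SUB R0, 20: R0=11-20=-9
after ADD R0, R1: R0=(-9)+32=23
after XOR R0, 6: R0=23^6=17
after ADD R1, R0: R1=32+17=49
after MUL R0, 5: R0=17*5=85
after ADD R0, 3: R0=85+3=88
after ADD R0, R1: R0=88+49=137
after SHR R0, 1: R0=137>>1=68
halt.

49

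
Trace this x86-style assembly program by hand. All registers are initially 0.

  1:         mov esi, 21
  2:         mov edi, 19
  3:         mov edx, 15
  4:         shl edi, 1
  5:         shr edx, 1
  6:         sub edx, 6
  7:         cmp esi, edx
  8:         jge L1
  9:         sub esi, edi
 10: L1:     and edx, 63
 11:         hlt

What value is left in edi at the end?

38

esi=21
edi=19
edx=15
edi=19<<1=38
edx=15>>1=7
edx=7-6=1
cmp esi, edx  (cmp 21,1)
jge L1: taken
edx=1&63=1
halt.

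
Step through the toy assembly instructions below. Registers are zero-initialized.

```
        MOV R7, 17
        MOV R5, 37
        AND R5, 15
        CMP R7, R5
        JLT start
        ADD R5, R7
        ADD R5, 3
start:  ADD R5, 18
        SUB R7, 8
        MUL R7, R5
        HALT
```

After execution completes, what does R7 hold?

after MOV R7, 17: R7=17
after MOV R5, 37: R5=37
after AND R5, 15: R5=37&15=5
CMP R7, R5  (cmp 17,5)
JLT start: not taken
after ADD R5, R7: R5=5+17=22
after ADD R5, 3: R5=22+3=25
after ADD R5, 18: R5=25+18=43
after SUB R7, 8: R7=17-8=9
after MUL R7, R5: R7=9*43=387
halt.

387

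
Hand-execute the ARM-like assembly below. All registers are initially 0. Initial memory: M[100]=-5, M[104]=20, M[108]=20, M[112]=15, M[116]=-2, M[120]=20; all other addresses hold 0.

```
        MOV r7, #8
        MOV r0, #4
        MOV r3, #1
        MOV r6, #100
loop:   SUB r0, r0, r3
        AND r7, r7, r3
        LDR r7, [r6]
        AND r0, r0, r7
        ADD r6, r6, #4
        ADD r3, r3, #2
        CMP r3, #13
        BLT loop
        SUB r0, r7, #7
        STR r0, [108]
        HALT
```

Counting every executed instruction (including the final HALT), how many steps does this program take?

r7=8
r0=4
r3=1
r6=100
r0=4-1=3
r7=8&1=0
r7=M[100]=-5
r0=3&(-5)=3
r6=100+4=104
r3=1+2=3
CMP r3, #13  (cmp 3,13)
BLT loop: taken
r0=3-3=0
r7=(-5)&3=3
r7=M[104]=20
r0=0&20=0
r6=104+4=108
r3=3+2=5
CMP r3, #13  (cmp 5,13)
BLT loop: taken
r0=0-5=-5
r7=20&5=4
r7=M[108]=20
r0=(-5)&20=16
r6=108+4=112
r3=5+2=7
CMP r3, #13  (cmp 7,13)
BLT loop: taken
r0=16-7=9
r7=20&7=4
r7=M[112]=15
r0=9&15=9
r6=112+4=116
r3=7+2=9
CMP r3, #13  (cmp 9,13)
BLT loop: taken
r0=9-9=0
r7=15&9=9
r7=M[116]=-2
r0=0&(-2)=0
r6=116+4=120
r3=9+2=11
CMP r3, #13  (cmp 11,13)
BLT loop: taken
r0=0-11=-11
r7=(-2)&11=10
r7=M[120]=20
r0=(-11)&20=20
r6=120+4=124
r3=11+2=13
CMP r3, #13  (cmp 13,13)
BLT loop: not taken
r0=20-7=13
STR r0, [108] → M[108]=13
halt.
Total executed instructions: 55.

55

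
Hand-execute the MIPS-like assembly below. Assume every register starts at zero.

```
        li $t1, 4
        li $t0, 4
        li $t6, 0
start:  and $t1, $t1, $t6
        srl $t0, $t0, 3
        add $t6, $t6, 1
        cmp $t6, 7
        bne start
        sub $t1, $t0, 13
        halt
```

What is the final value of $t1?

-13

li $t1, 4 → $t1=4
li $t0, 4 → $t0=4
li $t6, 0 → $t6=0
and $t1, $t1, $t6 → $t1=4&0=0
srl $t0, $t0, 3 → $t0=4>>3=0
add $t6, $t6, 1 → $t6=0+1=1
cmp $t6, 7  (cmp 1,7)
bne start: taken
and $t1, $t1, $t6 → $t1=0&1=0
srl $t0, $t0, 3 → $t0=0>>3=0
add $t6, $t6, 1 → $t6=1+1=2
cmp $t6, 7  (cmp 2,7)
bne start: taken
and $t1, $t1, $t6 → $t1=0&2=0
srl $t0, $t0, 3 → $t0=0>>3=0
add $t6, $t6, 1 → $t6=2+1=3
cmp $t6, 7  (cmp 3,7)
bne start: taken
and $t1, $t1, $t6 → $t1=0&3=0
srl $t0, $t0, 3 → $t0=0>>3=0
add $t6, $t6, 1 → $t6=3+1=4
cmp $t6, 7  (cmp 4,7)
bne start: taken
and $t1, $t1, $t6 → $t1=0&4=0
srl $t0, $t0, 3 → $t0=0>>3=0
add $t6, $t6, 1 → $t6=4+1=5
cmp $t6, 7  (cmp 5,7)
bne start: taken
and $t1, $t1, $t6 → $t1=0&5=0
srl $t0, $t0, 3 → $t0=0>>3=0
add $t6, $t6, 1 → $t6=5+1=6
cmp $t6, 7  (cmp 6,7)
bne start: taken
and $t1, $t1, $t6 → $t1=0&6=0
srl $t0, $t0, 3 → $t0=0>>3=0
add $t6, $t6, 1 → $t6=6+1=7
cmp $t6, 7  (cmp 7,7)
bne start: not taken
sub $t1, $t0, 13 → $t1=0-13=-13
halt.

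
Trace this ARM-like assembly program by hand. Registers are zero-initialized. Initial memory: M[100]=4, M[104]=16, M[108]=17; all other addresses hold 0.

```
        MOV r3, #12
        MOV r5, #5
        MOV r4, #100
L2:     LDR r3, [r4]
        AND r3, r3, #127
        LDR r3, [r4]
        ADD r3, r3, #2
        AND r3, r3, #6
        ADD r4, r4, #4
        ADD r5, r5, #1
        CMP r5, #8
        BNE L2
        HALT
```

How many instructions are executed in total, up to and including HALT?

31

MOV r3, #12 → r3=12
MOV r5, #5 → r5=5
MOV r4, #100 → r4=100
LDR r3, [r4] → r3=M[100]=4
AND r3, r3, #127 → r3=4&127=4
LDR r3, [r4] → r3=M[100]=4
ADD r3, r3, #2 → r3=4+2=6
AND r3, r3, #6 → r3=6&6=6
ADD r4, r4, #4 → r4=100+4=104
ADD r5, r5, #1 → r5=5+1=6
CMP r5, #8  (cmp 6,8)
BNE L2: taken
LDR r3, [r4] → r3=M[104]=16
AND r3, r3, #127 → r3=16&127=16
LDR r3, [r4] → r3=M[104]=16
ADD r3, r3, #2 → r3=16+2=18
AND r3, r3, #6 → r3=18&6=2
ADD r4, r4, #4 → r4=104+4=108
ADD r5, r5, #1 → r5=6+1=7
CMP r5, #8  (cmp 7,8)
BNE L2: taken
LDR r3, [r4] → r3=M[108]=17
AND r3, r3, #127 → r3=17&127=17
LDR r3, [r4] → r3=M[108]=17
ADD r3, r3, #2 → r3=17+2=19
AND r3, r3, #6 → r3=19&6=2
ADD r4, r4, #4 → r4=108+4=112
ADD r5, r5, #1 → r5=7+1=8
CMP r5, #8  (cmp 8,8)
BNE L2: not taken
halt.
Total executed instructions: 31.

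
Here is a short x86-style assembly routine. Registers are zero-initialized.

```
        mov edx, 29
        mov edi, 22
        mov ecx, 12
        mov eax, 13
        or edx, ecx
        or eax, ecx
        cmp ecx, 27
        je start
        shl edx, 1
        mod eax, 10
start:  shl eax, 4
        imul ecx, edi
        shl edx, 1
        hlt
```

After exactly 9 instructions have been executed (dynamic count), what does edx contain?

58

edx=29
edi=22
ecx=12
eax=13
edx=29|12=29
eax=13|12=13
cmp ecx, 27  (cmp 12,27)
je start: not taken
edx=29<<1=58
After step 9: edx = 58.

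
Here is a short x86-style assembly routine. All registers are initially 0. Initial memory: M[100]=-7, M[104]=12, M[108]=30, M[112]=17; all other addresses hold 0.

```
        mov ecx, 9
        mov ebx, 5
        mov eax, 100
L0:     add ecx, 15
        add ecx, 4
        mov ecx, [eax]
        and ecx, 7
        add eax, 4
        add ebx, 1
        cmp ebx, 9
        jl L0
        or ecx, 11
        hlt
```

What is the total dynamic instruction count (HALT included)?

37

after mov ecx, 9: ecx=9
after mov ebx, 5: ebx=5
after mov eax, 100: eax=100
after add ecx, 15: ecx=9+15=24
after add ecx, 4: ecx=24+4=28
after mov ecx, [eax]: ecx=M[100]=-7
after and ecx, 7: ecx=(-7)&7=1
after add eax, 4: eax=100+4=104
after add ebx, 1: ebx=5+1=6
cmp ebx, 9  (cmp 6,9)
jl L0: taken
after add ecx, 15: ecx=1+15=16
after add ecx, 4: ecx=16+4=20
after mov ecx, [eax]: ecx=M[104]=12
after and ecx, 7: ecx=12&7=4
after add eax, 4: eax=104+4=108
after add ebx, 1: ebx=6+1=7
cmp ebx, 9  (cmp 7,9)
jl L0: taken
after add ecx, 15: ecx=4+15=19
after add ecx, 4: ecx=19+4=23
after mov ecx, [eax]: ecx=M[108]=30
after and ecx, 7: ecx=30&7=6
after add eax, 4: eax=108+4=112
after add ebx, 1: ebx=7+1=8
cmp ebx, 9  (cmp 8,9)
jl L0: taken
after add ecx, 15: ecx=6+15=21
after add ecx, 4: ecx=21+4=25
after mov ecx, [eax]: ecx=M[112]=17
after and ecx, 7: ecx=17&7=1
after add eax, 4: eax=112+4=116
after add ebx, 1: ebx=8+1=9
cmp ebx, 9  (cmp 9,9)
jl L0: not taken
after or ecx, 11: ecx=1|11=11
halt.
Total executed instructions: 37.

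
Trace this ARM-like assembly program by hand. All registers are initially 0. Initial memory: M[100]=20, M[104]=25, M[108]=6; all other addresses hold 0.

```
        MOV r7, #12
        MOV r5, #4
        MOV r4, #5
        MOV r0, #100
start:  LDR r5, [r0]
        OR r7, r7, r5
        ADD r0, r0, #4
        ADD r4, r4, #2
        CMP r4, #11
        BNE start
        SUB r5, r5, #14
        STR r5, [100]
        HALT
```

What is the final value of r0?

MOV r7, #12 → r7=12
MOV r5, #4 → r5=4
MOV r4, #5 → r4=5
MOV r0, #100 → r0=100
LDR r5, [r0] → r5=M[100]=20
OR r7, r7, r5 → r7=12|20=28
ADD r0, r0, #4 → r0=100+4=104
ADD r4, r4, #2 → r4=5+2=7
CMP r4, #11  (cmp 7,11)
BNE start: taken
LDR r5, [r0] → r5=M[104]=25
OR r7, r7, r5 → r7=28|25=29
ADD r0, r0, #4 → r0=104+4=108
ADD r4, r4, #2 → r4=7+2=9
CMP r4, #11  (cmp 9,11)
BNE start: taken
LDR r5, [r0] → r5=M[108]=6
OR r7, r7, r5 → r7=29|6=31
ADD r0, r0, #4 → r0=108+4=112
ADD r4, r4, #2 → r4=9+2=11
CMP r4, #11  (cmp 11,11)
BNE start: not taken
SUB r5, r5, #14 → r5=6-14=-8
STR r5, [100] → M[100]=-8
halt.

112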